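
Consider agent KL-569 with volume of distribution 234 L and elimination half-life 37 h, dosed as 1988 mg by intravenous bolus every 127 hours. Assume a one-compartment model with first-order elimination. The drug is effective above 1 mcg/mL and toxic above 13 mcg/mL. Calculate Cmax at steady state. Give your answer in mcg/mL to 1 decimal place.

Over one 127-h interval, 127/37 ≈ 3.4324 half-lives elapse, leaving f ≈ 0.0926 of each dose.
Accumulation ratio R = 1/(1 − f) ≈ 1/0.9074 ≈ 1.1020.
Single-dose peak C₀ = D/Vd = 1988/234 ≈ 8.496 mcg/mL.
Steady-state peak Cmax,ss = C₀·R ≈ 8.496 × 1.1020 ≈ 9.363 mcg/mL.
Peak 9.4 mcg/mL vs MTC 13 mcg/mL: below toxic threshold.

9.4 mcg/mL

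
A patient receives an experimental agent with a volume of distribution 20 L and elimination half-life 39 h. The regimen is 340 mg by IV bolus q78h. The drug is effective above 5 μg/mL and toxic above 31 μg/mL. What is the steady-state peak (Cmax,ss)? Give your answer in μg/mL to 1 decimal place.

The dosing interval is 2 half-lives, so f = 2^(−2) = 0.25.
Accumulation ratio R = 1/(1 − f) = 1/0.75 = 4/3.
Single-dose peak C₀ = D/Vd = 340/20 = 17 μg/mL.
Steady-state peak Cmax,ss = C₀·R = 17 × 4/3 ≈ 22.667 μg/mL.
Peak 22.7 μg/mL vs MTC 31 μg/mL: below toxic threshold.

22.7 μg/mL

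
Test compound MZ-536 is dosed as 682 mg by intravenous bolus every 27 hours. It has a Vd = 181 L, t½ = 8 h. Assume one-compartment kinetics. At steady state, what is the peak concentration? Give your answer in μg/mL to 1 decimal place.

4.2 μg/mL

k = ln2/t½ = ln2/8 ≈ 0.086643 h⁻¹; fraction remaining f = e^(−kτ) = e^(−0.086643×27) ≈ 0.0964.
Accumulation ratio R = 1/(1 − f) ≈ 1/0.9036 ≈ 1.1067.
Each bolus raises the concentration by D/Vd = 682/181 ≈ 3.768 μg/mL.
Cmax,ss = C₀/(1 − f) ≈ 3.768/0.9036 ≈ 4.170 μg/mL.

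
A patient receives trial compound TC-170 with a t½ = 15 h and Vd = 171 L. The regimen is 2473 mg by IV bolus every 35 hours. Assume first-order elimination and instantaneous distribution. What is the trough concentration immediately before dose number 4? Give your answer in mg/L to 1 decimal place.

f = (1/2)^(τ/t½) = (1/2)^(35/15) ≈ 0.1984.
C₀ = D/Vd = 2473/171 ≈ 14.462 mg/L.
Before the 4th dose, 3 doses have been given. Superposition: Cmin = C₀·(f + f² + … + f^3).
≈ 14.462 × (0.1984 + 0.0394 + 0.0078) ≈ 14.462 × 0.2456 ≈ 3.552 mg/L.

3.6 mg/L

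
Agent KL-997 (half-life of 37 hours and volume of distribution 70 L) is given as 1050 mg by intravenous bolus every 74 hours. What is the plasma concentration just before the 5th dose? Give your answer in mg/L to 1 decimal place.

f = (1/2)^(τ/t½) = (1/2)^(74/37) ≈ 0.2500.
C₀ = D/Vd = 1050/70 ≈ 15.000 mg/L.
Before the 5th dose, 4 doses have been given. Superposition: Cmin = C₀·(f + f² + … + f^4).
≈ 15.000 × (0.2500 + 0.0625 + 0.0156 + 0.0039) ≈ 15.000 × 0.3320 ≈ 4.980 mg/L.

5.0 mg/L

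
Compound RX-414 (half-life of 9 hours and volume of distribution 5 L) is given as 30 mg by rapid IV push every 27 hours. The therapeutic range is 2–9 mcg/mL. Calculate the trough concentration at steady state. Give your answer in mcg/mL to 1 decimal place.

τ = 27 h = 3 half-lives, so f = (1/2)^3 = 0.125.
At steady state, R = 1/(1 − 0.125) = 8/7.
Single-dose peak C₀ = D/Vd = 30/5 = 6 mcg/mL.
Steady-state peak Cmax,ss = C₀·R = 6 × 8/7 ≈ 6.857 mcg/mL.
Steady-state trough Cmin,ss = Cmax,ss·f ≈ 6.857 × 0.125 ≈ 0.857 mcg/mL.
Trough 0.9 mcg/mL vs MEC 2 mcg/mL: subtherapeutic.

0.9 mcg/mL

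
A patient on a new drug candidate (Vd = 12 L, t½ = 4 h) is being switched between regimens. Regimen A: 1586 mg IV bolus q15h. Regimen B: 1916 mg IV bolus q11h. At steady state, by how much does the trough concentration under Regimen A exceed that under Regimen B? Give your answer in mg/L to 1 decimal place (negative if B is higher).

Regimen A: f = (1/2)^(15/4) ≈ 0.0743; Cmin,ss = (1586/12)·f/(1−f) ≈ 10.608 mg/L.
Regimen B: f = (1/2)^(11/4) ≈ 0.1487; Cmin,ss = (1916/12)·f/(1−f) ≈ 27.890 mg/L.
Difference ≈ 10.608 − 27.890 ≈ -17.282 mg/L.

-17.3 mg/L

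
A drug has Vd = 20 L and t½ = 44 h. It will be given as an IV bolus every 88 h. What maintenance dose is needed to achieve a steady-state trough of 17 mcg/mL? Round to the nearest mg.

1020 mg

τ/t½ = 88/44 ≈ 2, so f = (1/2)^(88/44) ≈ 0.250000.
Cmin,ss = (D/Vd)·f/(1−f), so D = Cmin,ss·Vd·(1−f)/f.
D = 17 × 20 × (1−f)/f ≈ 17 × 20 × 3.00000 ≈ 1020.00 mg.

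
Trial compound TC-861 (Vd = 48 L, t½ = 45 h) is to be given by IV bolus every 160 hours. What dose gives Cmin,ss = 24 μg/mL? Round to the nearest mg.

12393 mg

τ/t½ = 160/45 ≈ 3.5556, so f = (1/2)^(160/45) ≈ 0.085049.
Cmin,ss = (D/Vd)·f/(1−f), so D = Cmin,ss·Vd·(1−f)/f.
D = 24 × 48 × (1−f)/f ≈ 24 × 48 × 10.75793 ≈ 12393.14 mg.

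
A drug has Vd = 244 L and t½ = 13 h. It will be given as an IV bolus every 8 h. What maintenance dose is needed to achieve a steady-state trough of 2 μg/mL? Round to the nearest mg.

260 mg

τ/t½ = 8/13 ≈ 0.61538, so f = (1/2)^(8/13) ≈ 0.652756.
Cmin,ss = (D/Vd)·f/(1−f), so D = Cmin,ss·Vd·(1−f)/f.
D = 2 × 244 × (1−f)/f ≈ 2 × 244 × 0.53197 ≈ 259.60 mg.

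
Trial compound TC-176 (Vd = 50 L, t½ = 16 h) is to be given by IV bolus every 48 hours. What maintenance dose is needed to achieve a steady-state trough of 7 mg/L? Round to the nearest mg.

τ/t½ = 48/16 ≈ 3, so f = (1/2)^(48/16) ≈ 0.125000.
Cmin,ss = (D/Vd)·f/(1−f), so D = Cmin,ss·Vd·(1−f)/f.
D = 7 × 50 × (1−f)/f ≈ 7 × 50 × 7.00000 ≈ 2450.00 mg.

2450 mg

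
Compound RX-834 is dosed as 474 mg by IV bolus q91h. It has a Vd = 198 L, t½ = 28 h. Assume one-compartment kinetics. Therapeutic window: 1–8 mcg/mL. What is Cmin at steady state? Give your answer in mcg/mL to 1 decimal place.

0.3 mcg/mL

k = ln2/t½ = ln2/28 ≈ 0.024755 h⁻¹; fraction remaining f = e^(−kτ) = e^(−0.024755×91) ≈ 0.1051.
At steady state, accumulation factor R = 1/(1 − e^(−kτ)) ≈ 1.1174.
Each bolus raises the concentration by D/Vd = 474/198 ≈ 2.394 mcg/mL.
Cmax,ss = C₀/(1 − f) ≈ 2.394/0.8949 ≈ 2.675 mcg/mL.
Steady-state trough Cmin,ss = Cmax,ss·f ≈ 2.675 × 0.1051 ≈ 0.281 mcg/mL.
Trough 0.3 mcg/mL vs MEC 1 mcg/mL: subtherapeutic.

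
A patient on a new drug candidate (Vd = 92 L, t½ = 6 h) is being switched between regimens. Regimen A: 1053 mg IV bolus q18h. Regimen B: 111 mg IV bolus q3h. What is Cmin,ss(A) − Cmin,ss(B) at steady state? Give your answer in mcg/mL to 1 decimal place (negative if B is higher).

-1.3 mcg/mL

Regimen A: f = (1/2)^(18/6) ≈ 0.1250; Cmin,ss = (1053/92)·f/(1−f) ≈ 1.635 mcg/mL.
Regimen B: f = (1/2)^(3/6) ≈ 0.7071; Cmin,ss = (111/92)·f/(1−f) ≈ 2.913 mcg/mL.
Difference ≈ 1.635 − 2.913 ≈ -1.278 mcg/mL.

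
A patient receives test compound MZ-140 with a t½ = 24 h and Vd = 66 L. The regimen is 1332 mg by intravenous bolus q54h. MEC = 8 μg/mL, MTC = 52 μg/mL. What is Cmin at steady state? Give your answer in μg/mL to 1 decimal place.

k = ln2/t½ = ln2/24 ≈ 0.028881 h⁻¹; fraction remaining f = e^(−kτ) = e^(−0.028881×54) ≈ 0.2102.
Each bolus raises the concentration by D/Vd = 1332/66 ≈ 20.182 μg/mL.
Steady-state trough Cmin,ss = C₀·f/(1−f) ≈ 20.182 × 0.2102/0.7898 ≈ 5.371 μg/mL.
Trough 5.4 μg/mL vs MEC 8 μg/mL: subtherapeutic.

5.4 μg/mL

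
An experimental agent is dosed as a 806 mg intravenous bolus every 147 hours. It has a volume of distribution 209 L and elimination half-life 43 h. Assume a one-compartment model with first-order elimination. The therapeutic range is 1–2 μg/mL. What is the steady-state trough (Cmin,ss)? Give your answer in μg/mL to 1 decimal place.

τ/t½ = 147/43 ≈ 3.4186, so fraction remaining f = (1/2)^(147/43) ≈ 0.0935.
At steady state, accumulation factor R = 1/(1 − e^(−kτ)) ≈ 1.1031.
Single-dose peak C₀ = D/Vd = 806/209 ≈ 3.856 μg/mL.
Cmax,ss = C₀/(1 − f) ≈ 3.856/0.9065 ≈ 4.254 μg/mL.
Steady-state trough Cmin,ss = Cmax,ss·f ≈ 4.254 × 0.0935 ≈ 0.398 μg/mL.
Trough 0.4 μg/mL vs MEC 1 μg/mL: subtherapeutic.

0.4 μg/mL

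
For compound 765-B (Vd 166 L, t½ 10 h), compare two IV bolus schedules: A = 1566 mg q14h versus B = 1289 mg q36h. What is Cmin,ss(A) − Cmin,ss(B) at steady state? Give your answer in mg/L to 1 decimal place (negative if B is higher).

Regimen A: f = (1/2)^(14/10) ≈ 0.3789; Cmin,ss = (1566/166)·f/(1−f) ≈ 5.755 mg/L.
Regimen B: f = (1/2)^(36/10) ≈ 0.0825; Cmin,ss = (1289/166)·f/(1−f) ≈ 0.698 mg/L.
Difference ≈ 5.755 − 0.698 ≈ 5.057 mg/L.

5.1 mg/L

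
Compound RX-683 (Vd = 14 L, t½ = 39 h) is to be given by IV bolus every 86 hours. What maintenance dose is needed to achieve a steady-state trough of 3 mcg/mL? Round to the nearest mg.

τ/t½ = 86/39 ≈ 2.2051, so f = (1/2)^(86/39) ≈ 0.216865.
Cmin,ss = (D/Vd)·f/(1−f), so D = Cmin,ss·Vd·(1−f)/f.
D = 3 × 14 × (1−f)/f ≈ 3 × 14 × 3.61116 ≈ 151.67 mg.

152 mg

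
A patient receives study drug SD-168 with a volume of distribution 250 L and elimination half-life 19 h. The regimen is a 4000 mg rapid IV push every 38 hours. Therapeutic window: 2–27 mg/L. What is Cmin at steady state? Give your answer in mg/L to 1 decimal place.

5.3 mg/L

τ = 38 h = 2 half-lives, so f = (1/2)^2 = 0.25.
Accumulation ratio R = 1/(1 − f) = 1/0.75 = 4/3.
Single-dose peak C₀ = D/Vd = 4000/250 = 16 mg/L.
Steady-state peak Cmax,ss = C₀·R = 16 × 4/3 ≈ 21.333 mg/L.
Steady-state trough Cmin,ss = Cmax,ss·f ≈ 21.333 × 0.25 ≈ 5.333 mg/L.
Trough 5.3 mg/L vs MEC 2 mg/L: adequate.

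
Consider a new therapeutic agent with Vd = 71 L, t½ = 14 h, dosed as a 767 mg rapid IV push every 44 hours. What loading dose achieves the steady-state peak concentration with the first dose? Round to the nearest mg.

f = (1/2)^(44/14) ≈ 0.113215; accumulation ratio R = 1/(1−f) ≈ 1.12767.
Loading dose to hit Cmax,ss on first dose: D_load = D_maint·R ≈ 767 × 1.12767 ≈ 864.92 mg.

865 mg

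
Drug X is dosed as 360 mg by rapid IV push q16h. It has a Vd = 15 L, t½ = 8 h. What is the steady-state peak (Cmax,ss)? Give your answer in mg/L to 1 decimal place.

τ = 16 h = 2 half-lives, so f = (1/2)^2 = 0.25.
At steady state, R = 1/(1 − 0.25) = 4/3.
Single-dose peak C₀ = D/Vd = 360/15 = 24 mg/L.
Steady-state peak Cmax,ss = C₀·R = 24 × 4/3 ≈ 32.000 mg/L.

32.0 mg/L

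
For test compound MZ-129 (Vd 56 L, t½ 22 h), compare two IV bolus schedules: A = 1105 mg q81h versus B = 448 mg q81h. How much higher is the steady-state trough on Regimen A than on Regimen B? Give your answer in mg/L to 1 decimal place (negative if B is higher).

1.0 mg/L

Regimen A: f = (1/2)^(81/22) ≈ 0.0779; Cmin,ss = (1105/56)·f/(1−f) ≈ 1.667 mg/L.
Regimen B: f = (1/2)^(81/22) ≈ 0.0779; Cmin,ss = (448/56)·f/(1−f) ≈ 0.676 mg/L.
Difference ≈ 1.667 − 0.676 ≈ 0.991 mg/L.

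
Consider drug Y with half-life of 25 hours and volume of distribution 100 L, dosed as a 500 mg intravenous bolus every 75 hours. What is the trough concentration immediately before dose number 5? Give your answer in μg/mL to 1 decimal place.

f = (1/2)^(τ/t½) = (1/2)^(75/25) ≈ 0.1250.
C₀ = D/Vd = 500/100 ≈ 5.000 μg/mL.
Before the 5th dose, 4 doses have been given. Superposition: Cmin = C₀·(f + f² + … + f^4).
≈ 5.000 × (0.1250 + 0.0156 + 0.0020 + 0.0002) ≈ 5.000 × 0.1428 ≈ 0.714 μg/mL.

0.7 μg/mL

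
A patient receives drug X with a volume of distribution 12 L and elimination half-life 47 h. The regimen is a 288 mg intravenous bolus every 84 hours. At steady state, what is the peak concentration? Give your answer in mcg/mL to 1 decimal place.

τ/t½ = 84/47 ≈ 1.7872, so fraction remaining f = (1/2)^(84/47) ≈ 0.2897.
At steady state, accumulation factor R = 1/(1 − e^(−kτ)) ≈ 1.4079.
Single-dose peak C₀ = D/Vd = 288/12 ≈ 24.000 mcg/mL.
Steady-state peak Cmax,ss = C₀·R ≈ 24.000 × 1.4079 ≈ 33.790 mcg/mL.

33.8 mcg/mL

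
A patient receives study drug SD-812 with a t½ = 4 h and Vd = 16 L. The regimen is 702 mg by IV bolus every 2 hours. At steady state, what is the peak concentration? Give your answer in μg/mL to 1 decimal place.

149.8 μg/mL

τ/t½ = 2/4 ≈ 0.5, so fraction remaining f = (1/2)^(2/4) ≈ 0.7071.
Accumulation ratio R = 1/(1 − f) ≈ 1/0.2929 ≈ 3.4141.
Each bolus raises the concentration by D/Vd = 702/16 ≈ 43.875 μg/mL.
Cmax,ss = C₀/(1 − f) ≈ 43.875/0.2929 ≈ 149.795 μg/mL.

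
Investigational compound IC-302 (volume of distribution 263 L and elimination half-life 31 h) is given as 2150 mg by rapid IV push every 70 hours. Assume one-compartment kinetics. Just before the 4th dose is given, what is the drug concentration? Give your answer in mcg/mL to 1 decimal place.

f = (1/2)^(τ/t½) = (1/2)^(70/31) ≈ 0.2091.
C₀ = D/Vd = 2150/263 ≈ 8.175 mcg/mL.
Before the 4th dose, 3 doses have been given. Superposition: Cmin = C₀·(f + f² + … + f^3).
≈ 8.175 × (0.2091 + 0.0437 + 0.0091) ≈ 8.175 × 0.2619 ≈ 2.141 mcg/mL.

2.1 mcg/mL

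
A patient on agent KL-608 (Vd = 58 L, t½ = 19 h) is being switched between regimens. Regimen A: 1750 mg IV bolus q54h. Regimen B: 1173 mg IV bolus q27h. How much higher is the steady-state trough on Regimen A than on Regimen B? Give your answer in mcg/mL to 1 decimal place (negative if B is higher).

-7.2 mcg/mL

Regimen A: f = (1/2)^(54/19) ≈ 0.1395; Cmin,ss = (1750/58)·f/(1−f) ≈ 4.891 mcg/mL.
Regimen B: f = (1/2)^(27/19) ≈ 0.3734; Cmin,ss = (1173/58)·f/(1−f) ≈ 12.052 mcg/mL.
Difference ≈ 4.891 − 12.052 ≈ -7.161 mcg/mL.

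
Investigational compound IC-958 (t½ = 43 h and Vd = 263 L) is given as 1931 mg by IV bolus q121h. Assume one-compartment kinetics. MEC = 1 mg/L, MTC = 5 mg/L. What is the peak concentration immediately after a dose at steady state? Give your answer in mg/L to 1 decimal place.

k = ln2/t½ = ln2/43 ≈ 0.016120 h⁻¹; fraction remaining f = e^(−kτ) = e^(−0.016120×121) ≈ 0.1422.
Accumulation ratio R = 1/(1 − f) ≈ 1/0.8578 ≈ 1.1658.
Single-dose peak C₀ = D/Vd = 1931/263 ≈ 7.342 mg/L.
Steady-state peak Cmax,ss = C₀·R ≈ 7.342 × 1.1658 ≈ 8.559 mg/L.
Peak 8.6 mg/L vs MTC 5 mg/L: exceeds toxic threshold.

8.6 mg/L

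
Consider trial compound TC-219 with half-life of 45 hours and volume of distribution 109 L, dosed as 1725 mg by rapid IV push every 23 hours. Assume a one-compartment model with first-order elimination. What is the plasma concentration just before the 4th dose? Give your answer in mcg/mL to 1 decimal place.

f = (1/2)^(τ/t½) = (1/2)^(23/45) ≈ 0.7017.
C₀ = D/Vd = 1725/109 ≈ 15.826 mcg/mL.
Before the 4th dose, 3 doses have been given. Superposition: Cmin = C₀·(f + f² + … + f^3).
≈ 15.826 × (0.7017 + 0.4924 + 0.3455) ≈ 15.826 × 1.5396 ≈ 24.366 mcg/mL.

24.4 mcg/mL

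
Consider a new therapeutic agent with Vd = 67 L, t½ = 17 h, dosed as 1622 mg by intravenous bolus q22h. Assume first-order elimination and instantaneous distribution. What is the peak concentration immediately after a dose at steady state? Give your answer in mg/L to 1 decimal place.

τ/t½ = 22/17 ≈ 1.2941, so fraction remaining f = (1/2)^(22/17) ≈ 0.4078.
Accumulation ratio R = 1/(1 − f) ≈ 1/0.5922 ≈ 1.6886.
Each bolus raises the concentration by D/Vd = 1622/67 ≈ 24.209 mg/L.
Cmax,ss = C₀/(1 − f) ≈ 24.209/0.5922 ≈ 40.880 mg/L.

40.9 mg/L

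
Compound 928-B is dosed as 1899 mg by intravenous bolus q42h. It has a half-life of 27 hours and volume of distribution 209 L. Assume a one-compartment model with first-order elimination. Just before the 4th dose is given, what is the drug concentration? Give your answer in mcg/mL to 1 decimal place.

4.5 mcg/mL

f = (1/2)^(τ/t½) = (1/2)^(42/27) ≈ 0.3402.
C₀ = D/Vd = 1899/209 ≈ 9.086 mcg/mL.
Before the 4th dose, 3 doses have been given. Superposition: Cmin = C₀·(f + f² + … + f^3).
≈ 9.086 × (0.3402 + 0.1157 + 0.0394) ≈ 9.086 × 0.4953 ≈ 4.500 mcg/mL.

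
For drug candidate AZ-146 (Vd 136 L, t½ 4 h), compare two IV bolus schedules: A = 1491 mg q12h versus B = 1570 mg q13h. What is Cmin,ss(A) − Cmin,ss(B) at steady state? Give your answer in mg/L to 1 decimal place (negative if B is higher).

0.2 mg/L

Regimen A: f = (1/2)^(12/4) ≈ 0.1250; Cmin,ss = (1491/136)·f/(1−f) ≈ 1.566 mg/L.
Regimen B: f = (1/2)^(13/4) ≈ 0.1051; Cmin,ss = (1570/136)·f/(1−f) ≈ 1.356 mg/L.
Difference ≈ 1.566 − 1.356 ≈ 0.210 mg/L.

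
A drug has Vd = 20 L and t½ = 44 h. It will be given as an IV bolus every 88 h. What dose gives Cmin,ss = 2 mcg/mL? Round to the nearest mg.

120 mg

τ/t½ = 88/44 ≈ 2, so f = (1/2)^(88/44) ≈ 0.250000.
Cmin,ss = (D/Vd)·f/(1−f), so D = Cmin,ss·Vd·(1−f)/f.
D = 2 × 20 × (1−f)/f ≈ 2 × 20 × 3.00000 ≈ 120.00 mg.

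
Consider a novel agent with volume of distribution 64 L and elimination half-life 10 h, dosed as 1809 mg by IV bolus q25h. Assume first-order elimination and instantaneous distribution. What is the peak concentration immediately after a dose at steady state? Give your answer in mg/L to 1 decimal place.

34.3 mg/L

k = ln2/t½ = ln2/10 ≈ 0.069315 h⁻¹; fraction remaining f = e^(−kτ) = e^(−0.069315×25) ≈ 0.1768.
At steady state, accumulation factor R = 1/(1 − e^(−kτ)) ≈ 1.2148.
Single-dose peak C₀ = D/Vd = 1809/64 ≈ 28.266 mg/L.
Cmax,ss = C₀/(1 − f) ≈ 28.266/0.8232 ≈ 34.337 mg/L.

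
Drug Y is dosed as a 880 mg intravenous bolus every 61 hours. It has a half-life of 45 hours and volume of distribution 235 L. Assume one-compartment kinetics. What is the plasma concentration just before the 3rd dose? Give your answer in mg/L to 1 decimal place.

f = (1/2)^(τ/t½) = (1/2)^(61/45) ≈ 0.3908.
C₀ = D/Vd = 880/235 ≈ 3.745 mg/L.
Before the 3rd dose, 2 doses have been given. Superposition: Cmin = C₀·(f + f²).
≈ 3.745 × (0.3908 + 0.1527) ≈ 3.745 × 0.5435 ≈ 2.035 mg/L.

2.0 mg/L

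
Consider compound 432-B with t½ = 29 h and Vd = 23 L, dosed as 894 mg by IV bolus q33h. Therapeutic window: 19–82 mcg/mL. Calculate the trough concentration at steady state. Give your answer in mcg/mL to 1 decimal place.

Over one 33-h interval, 33/29 ≈ 1.1379 half-lives elapse, leaving f ≈ 0.4544 of each dose.
Single-dose peak C₀ = D/Vd = 894/23 ≈ 38.870 mcg/mL.
Steady-state trough Cmin,ss = C₀·f/(1−f) ≈ 38.870 × 0.4544/0.5456 ≈ 32.373 mcg/mL.
Trough 32.4 mcg/mL vs MEC 19 mcg/mL: adequate.

32.4 mcg/mL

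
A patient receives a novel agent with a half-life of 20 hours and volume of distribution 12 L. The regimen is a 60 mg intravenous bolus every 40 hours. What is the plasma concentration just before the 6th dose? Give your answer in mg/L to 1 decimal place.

f = (1/2)^(τ/t½) = (1/2)^(40/20) ≈ 0.2500.
C₀ = D/Vd = 60/12 ≈ 5.000 mg/L.
Before the 6th dose, 5 doses have been given. Superposition: Cmin = C₀·(f + f² + … + f^5).
≈ 5.000 × (0.2500 + 0.0625 + 0.0156 + 0.0039 + 0.0010) ≈ 5.000 × 0.3330 ≈ 1.665 mg/L.

1.7 mg/L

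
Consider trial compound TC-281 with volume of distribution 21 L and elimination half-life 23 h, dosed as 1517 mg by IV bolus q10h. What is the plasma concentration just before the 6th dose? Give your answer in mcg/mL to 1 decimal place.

f = (1/2)^(τ/t½) = (1/2)^(10/23) ≈ 0.7398.
C₀ = D/Vd = 1517/21 ≈ 72.238 mcg/mL.
Before the 6th dose, 5 doses have been given. Superposition: Cmin = C₀·(f + f² + … + f^5).
≈ 72.238 × (0.7398 + 0.5473 + 0.4049 + 0.2995 + 0.2216) ≈ 72.238 × 2.2131 ≈ 159.870 mcg/mL.

159.9 mcg/mL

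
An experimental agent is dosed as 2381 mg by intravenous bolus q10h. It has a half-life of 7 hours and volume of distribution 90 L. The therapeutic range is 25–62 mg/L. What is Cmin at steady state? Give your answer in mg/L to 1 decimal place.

15.6 mg/L

τ/t½ = 10/7 ≈ 1.4286, so fraction remaining f = (1/2)^(10/7) ≈ 0.3715.
Accumulation ratio R = 1/(1 − f) ≈ 1/0.6285 ≈ 1.5911.
Each bolus raises the concentration by D/Vd = 2381/90 ≈ 26.456 mg/L.
Cmax,ss = C₀/(1 − f) ≈ 26.456/0.6285 ≈ 42.094 mg/L.
Steady-state trough Cmin,ss = Cmax,ss·f ≈ 42.094 × 0.3715 ≈ 15.638 mg/L.
Trough 15.6 mg/L vs MEC 25 mg/L: subtherapeutic.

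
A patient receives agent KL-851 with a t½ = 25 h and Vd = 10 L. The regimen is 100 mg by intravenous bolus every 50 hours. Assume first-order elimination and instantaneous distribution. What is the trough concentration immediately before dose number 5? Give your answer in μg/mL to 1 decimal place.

3.3 μg/mL

f = (1/2)^(τ/t½) = (1/2)^(50/25) ≈ 0.2500.
C₀ = D/Vd = 100/10 ≈ 10.000 μg/mL.
Before the 5th dose, 4 doses have been given. Superposition: Cmin = C₀·(f + f² + … + f^4).
≈ 10.000 × (0.2500 + 0.0625 + 0.0156 + 0.0039) ≈ 10.000 × 0.3320 ≈ 3.320 μg/mL.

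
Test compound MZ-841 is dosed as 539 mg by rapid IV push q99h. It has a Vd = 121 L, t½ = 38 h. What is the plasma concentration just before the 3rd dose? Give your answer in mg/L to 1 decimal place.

f = (1/2)^(τ/t½) = (1/2)^(99/38) ≈ 0.1643.
C₀ = D/Vd = 539/121 ≈ 4.455 mg/L.
Before the 3rd dose, 2 doses have been given. Superposition: Cmin = C₀·(f + f²).
≈ 4.455 × (0.1643 + 0.0270) ≈ 4.455 × 0.1913 ≈ 0.852 mg/L.

0.9 mg/L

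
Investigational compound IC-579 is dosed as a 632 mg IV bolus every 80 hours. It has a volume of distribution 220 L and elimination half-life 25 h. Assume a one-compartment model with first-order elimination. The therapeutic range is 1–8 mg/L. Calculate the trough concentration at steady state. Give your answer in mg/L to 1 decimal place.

0.4 mg/L

Over one 80-h interval, 80/25 ≈ 3.2 half-lives elapse, leaving f ≈ 0.1088 of each dose.
Accumulation ratio R = 1/(1 − f) ≈ 1/0.8912 ≈ 1.1221.
Each bolus raises the concentration by D/Vd = 632/220 ≈ 2.873 mg/L.
Steady-state peak Cmax,ss = C₀·R ≈ 2.873 × 1.1221 ≈ 3.224 mg/L.
One interval later, Cmin,ss = Cmax,ss·e^(−kτ) ≈ 3.224 × 0.1088 ≈ 0.351 mg/L.
Trough 0.4 mg/L vs MEC 1 mg/L: subtherapeutic.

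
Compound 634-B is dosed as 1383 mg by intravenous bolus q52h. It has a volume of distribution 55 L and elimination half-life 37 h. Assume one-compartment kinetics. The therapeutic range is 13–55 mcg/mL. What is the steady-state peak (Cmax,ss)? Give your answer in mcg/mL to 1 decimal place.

40.4 mcg/mL

τ/t½ = 52/37 ≈ 1.4054, so fraction remaining f = (1/2)^(52/37) ≈ 0.3775.
At steady state, accumulation factor R = 1/(1 − e^(−kτ)) ≈ 1.6064.
Single-dose peak C₀ = D/Vd = 1383/55 ≈ 25.145 mcg/mL.
Cmax,ss = C₀/(1 − f) ≈ 25.145/0.6225 ≈ 40.394 mcg/mL.
Peak 40.4 mcg/mL vs MTC 55 mcg/mL: below toxic threshold.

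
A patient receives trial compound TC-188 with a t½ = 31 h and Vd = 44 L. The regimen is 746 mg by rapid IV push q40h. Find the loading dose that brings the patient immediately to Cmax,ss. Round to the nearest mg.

1262 mg

f = (1/2)^(40/31) ≈ 0.408860; accumulation ratio R = 1/(1−f) ≈ 1.69165.
Loading dose to hit Cmax,ss on first dose: D_load = D_maint·R ≈ 746 × 1.69165 ≈ 1261.97 mg.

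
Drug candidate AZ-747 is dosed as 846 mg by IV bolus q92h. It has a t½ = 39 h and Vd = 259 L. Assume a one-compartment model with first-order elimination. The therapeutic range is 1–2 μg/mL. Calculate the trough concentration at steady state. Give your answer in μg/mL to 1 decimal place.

τ/t½ = 92/39 ≈ 2.359, so fraction remaining f = (1/2)^(92/39) ≈ 0.1949.
Single-dose peak C₀ = D/Vd = 846/259 ≈ 3.266 μg/mL.
Steady-state trough Cmin,ss = C₀·f/(1−f) ≈ 3.266 × 0.1949/0.8051 ≈ 0.791 μg/mL.
Trough 0.8 μg/mL vs MEC 1 μg/mL: subtherapeutic.

0.8 μg/mL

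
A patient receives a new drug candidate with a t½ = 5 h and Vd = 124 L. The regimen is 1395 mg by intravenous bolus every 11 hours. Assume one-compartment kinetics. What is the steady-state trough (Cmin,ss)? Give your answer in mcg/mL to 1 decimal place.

τ/t½ = 11/5 ≈ 2.2, so fraction remaining f = (1/2)^(11/5) ≈ 0.2176.
Single-dose peak C₀ = D/Vd = 1395/124 ≈ 11.250 mcg/mL.
Steady-state trough Cmin,ss = C₀·f/(1−f) ≈ 11.250 × 0.2176/0.7824 ≈ 3.129 mcg/mL.

3.1 mcg/mL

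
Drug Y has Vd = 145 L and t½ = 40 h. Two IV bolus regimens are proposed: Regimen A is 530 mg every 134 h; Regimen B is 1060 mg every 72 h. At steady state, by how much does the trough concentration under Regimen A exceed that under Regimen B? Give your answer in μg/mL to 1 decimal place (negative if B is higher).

Regimen A: f = (1/2)^(134/40) ≈ 0.0981; Cmin,ss = (530/145)·f/(1−f) ≈ 0.398 μg/mL.
Regimen B: f = (1/2)^(72/40) ≈ 0.2872; Cmin,ss = (1060/145)·f/(1−f) ≈ 2.945 μg/mL.
Difference ≈ 0.398 − 2.945 ≈ -2.547 μg/mL.

-2.5 μg/mL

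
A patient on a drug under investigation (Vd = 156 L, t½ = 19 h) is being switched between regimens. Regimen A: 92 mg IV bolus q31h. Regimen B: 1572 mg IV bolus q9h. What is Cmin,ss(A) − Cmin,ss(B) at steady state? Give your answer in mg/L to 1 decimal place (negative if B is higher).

-25.6 mg/L

Regimen A: f = (1/2)^(31/19) ≈ 0.3227; Cmin,ss = (92/156)·f/(1−f) ≈ 0.281 mg/L.
Regimen B: f = (1/2)^(9/19) ≈ 0.7201; Cmin,ss = (1572/156)·f/(1−f) ≈ 25.925 mg/L.
Difference ≈ 0.281 − 25.925 ≈ -25.644 mg/L.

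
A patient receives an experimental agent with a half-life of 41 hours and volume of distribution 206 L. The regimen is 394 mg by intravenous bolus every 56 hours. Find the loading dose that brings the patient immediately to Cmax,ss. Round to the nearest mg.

f = (1/2)^(56/41) ≈ 0.388005; accumulation ratio R = 1/(1−f) ≈ 1.63400.
Loading dose to hit Cmax,ss on first dose: D_load = D_maint·R ≈ 394 × 1.63400 ≈ 643.80 mg.

644 mg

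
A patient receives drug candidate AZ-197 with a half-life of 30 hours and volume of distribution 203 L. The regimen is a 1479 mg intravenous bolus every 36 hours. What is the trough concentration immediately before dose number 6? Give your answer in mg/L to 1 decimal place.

5.5 mg/L

f = (1/2)^(τ/t½) = (1/2)^(36/30) ≈ 0.4353.
C₀ = D/Vd = 1479/203 ≈ 7.286 mg/L.
Before the 6th dose, 5 doses have been given. Superposition: Cmin = C₀·(f + f² + … + f^5).
≈ 7.286 × (0.4353 + 0.1895 + 0.0825 + 0.0359 + 0.0156) ≈ 7.286 × 0.7588 ≈ 5.529 mg/L.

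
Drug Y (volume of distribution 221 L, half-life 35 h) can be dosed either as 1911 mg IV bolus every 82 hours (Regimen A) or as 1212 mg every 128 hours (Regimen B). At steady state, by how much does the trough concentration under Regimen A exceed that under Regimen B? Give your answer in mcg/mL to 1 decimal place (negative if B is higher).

Regimen A: f = (1/2)^(82/35) ≈ 0.1971; Cmin,ss = (1911/221)·f/(1−f) ≈ 2.123 mcg/mL.
Regimen B: f = (1/2)^(128/35) ≈ 0.0793; Cmin,ss = (1212/221)·f/(1−f) ≈ 0.472 mcg/mL.
Difference ≈ 2.123 − 0.472 ≈ 1.651 mcg/mL.

1.7 mcg/mL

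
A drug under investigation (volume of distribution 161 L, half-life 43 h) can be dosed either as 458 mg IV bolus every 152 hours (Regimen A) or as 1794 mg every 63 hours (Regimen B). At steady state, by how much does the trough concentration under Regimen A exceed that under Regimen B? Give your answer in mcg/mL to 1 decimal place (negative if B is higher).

-6.1 mcg/mL

Regimen A: f = (1/2)^(152/43) ≈ 0.0863; Cmin,ss = (458/161)·f/(1−f) ≈ 0.269 mcg/mL.
Regimen B: f = (1/2)^(63/43) ≈ 0.3622; Cmin,ss = (1794/161)·f/(1−f) ≈ 6.328 mcg/mL.
Difference ≈ 0.269 − 6.328 ≈ -6.059 mcg/mL.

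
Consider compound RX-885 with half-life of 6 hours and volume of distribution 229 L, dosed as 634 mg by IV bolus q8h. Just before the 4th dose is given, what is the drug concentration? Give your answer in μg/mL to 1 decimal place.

f = (1/2)^(τ/t½) = (1/2)^(8/6) ≈ 0.3969.
C₀ = D/Vd = 634/229 ≈ 2.769 μg/mL.
Before the 4th dose, 3 doses have been given. Superposition: Cmin = C₀·(f + f² + … + f^3).
≈ 2.769 × (0.3969 + 0.1575 + 0.0625) ≈ 2.769 × 0.6169 ≈ 1.708 μg/mL.

1.7 μg/mL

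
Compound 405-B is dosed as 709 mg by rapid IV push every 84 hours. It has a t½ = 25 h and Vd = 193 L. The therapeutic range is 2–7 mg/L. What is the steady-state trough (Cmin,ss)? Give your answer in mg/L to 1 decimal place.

τ/t½ = 84/25 ≈ 3.36, so fraction remaining f = (1/2)^(84/25) ≈ 0.0974.
At steady state, accumulation factor R = 1/(1 − e^(−kτ)) ≈ 1.1079.
Single-dose peak C₀ = D/Vd = 709/193 ≈ 3.674 mg/L.
Steady-state peak Cmax,ss = C₀·R ≈ 3.674 × 1.1079 ≈ 4.070 mg/L.
Steady-state trough Cmin,ss = Cmax,ss·f ≈ 4.070 × 0.0974 ≈ 0.396 mg/L.
Trough 0.4 mg/L vs MEC 2 mg/L: subtherapeutic.

0.4 mg/L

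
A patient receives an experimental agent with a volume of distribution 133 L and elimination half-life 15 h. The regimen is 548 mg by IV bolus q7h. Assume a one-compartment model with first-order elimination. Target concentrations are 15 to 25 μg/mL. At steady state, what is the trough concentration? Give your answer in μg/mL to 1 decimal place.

10.8 μg/mL

Over one 7-h interval, 7/15 ≈ 0.46667 half-lives elapse, leaving f ≈ 0.7236 of each dose.
Single-dose peak C₀ = D/Vd = 548/133 ≈ 4.120 μg/mL.
Steady-state trough Cmin,ss = C₀·f/(1−f) ≈ 4.120 × 0.7236/0.2764 ≈ 10.786 μg/mL.
Trough 10.8 μg/mL vs MEC 15 μg/mL: subtherapeutic.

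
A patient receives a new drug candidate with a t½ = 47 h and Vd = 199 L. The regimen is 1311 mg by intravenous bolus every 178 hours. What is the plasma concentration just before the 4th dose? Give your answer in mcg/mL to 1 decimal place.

f = (1/2)^(τ/t½) = (1/2)^(178/47) ≈ 0.0724.
C₀ = D/Vd = 1311/199 ≈ 6.588 mcg/mL.
Before the 4th dose, 3 doses have been given. Superposition: Cmin = C₀·(f + f² + … + f^3).
≈ 6.588 × (0.0724 + 0.0052 + 0.0004) ≈ 6.588 × 0.0780 ≈ 0.514 mcg/mL.

0.5 mcg/mL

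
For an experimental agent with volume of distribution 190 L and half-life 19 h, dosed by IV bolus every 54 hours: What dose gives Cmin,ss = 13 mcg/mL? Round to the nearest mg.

τ/t½ = 54/19 ≈ 2.8421, so f = (1/2)^(54/19) ≈ 0.139457.
Cmin,ss = (D/Vd)·f/(1−f), so D = Cmin,ss·Vd·(1−f)/f.
D = 13 × 190 × (1−f)/f ≈ 13 × 190 × 6.17067 ≈ 15241.55 mg.

15242 mg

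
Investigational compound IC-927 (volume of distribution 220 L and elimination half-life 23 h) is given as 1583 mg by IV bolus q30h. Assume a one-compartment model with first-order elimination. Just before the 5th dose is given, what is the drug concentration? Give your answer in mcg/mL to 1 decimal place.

4.8 mcg/mL

f = (1/2)^(τ/t½) = (1/2)^(30/23) ≈ 0.4049.
C₀ = D/Vd = 1583/220 ≈ 7.195 mcg/mL.
Before the 5th dose, 4 doses have been given. Superposition: Cmin = C₀·(f + f² + … + f^4).
≈ 7.195 × (0.4049 + 0.1639 + 0.0664 + 0.0269) ≈ 7.195 × 0.6621 ≈ 4.764 mcg/mL.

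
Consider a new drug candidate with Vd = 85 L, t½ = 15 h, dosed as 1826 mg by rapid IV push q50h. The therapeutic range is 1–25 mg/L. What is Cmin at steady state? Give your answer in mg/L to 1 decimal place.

τ/t½ = 50/15 ≈ 3.3333, so fraction remaining f = (1/2)^(50/15) ≈ 0.0992.
Accumulation ratio R = 1/(1 − f) ≈ 1/0.9008 ≈ 1.1101.
Single-dose peak C₀ = D/Vd = 1826/85 ≈ 21.482 mg/L.
Cmax,ss = C₀/(1 − f) ≈ 21.482/0.9008 ≈ 23.848 mg/L.
Steady-state trough Cmin,ss = Cmax,ss·f ≈ 23.848 × 0.0992 ≈ 2.366 mg/L.
Trough 2.4 mg/L vs MEC 1 mg/L: adequate.

2.4 mg/L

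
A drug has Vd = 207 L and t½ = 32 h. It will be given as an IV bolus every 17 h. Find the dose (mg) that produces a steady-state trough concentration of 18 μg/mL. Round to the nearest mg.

τ/t½ = 17/32 ≈ 0.53125, so f = (1/2)^(17/32) ≈ 0.691955.
Cmin,ss = (D/Vd)·f/(1−f), so D = Cmin,ss·Vd·(1−f)/f.
D = 18 × 207 × (1−f)/f ≈ 18 × 207 × 0.44518 ≈ 1658.74 mg.

1659 mg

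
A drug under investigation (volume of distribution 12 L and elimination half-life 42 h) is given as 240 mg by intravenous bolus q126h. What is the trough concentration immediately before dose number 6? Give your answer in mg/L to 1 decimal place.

2.9 mg/L

f = (1/2)^(τ/t½) = (1/2)^(126/42) ≈ 0.1250.
C₀ = D/Vd = 240/12 ≈ 20.000 mg/L.
Before the 6th dose, 5 doses have been given. Superposition: Cmin = C₀·(f + f² + … + f^5).
≈ 20.000 × (0.1250 + 0.0156 + 0.0020 + 0.0002 + 0.0000) ≈ 20.000 × 0.1428 ≈ 2.856 mg/L.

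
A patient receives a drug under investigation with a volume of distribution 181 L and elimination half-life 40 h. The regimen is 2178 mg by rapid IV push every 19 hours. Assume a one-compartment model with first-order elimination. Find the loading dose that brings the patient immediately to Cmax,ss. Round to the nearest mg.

f = (1/2)^(19/40) ≈ 0.719467; accumulation ratio R = 1/(1−f) ≈ 3.56464.
Loading dose to hit Cmax,ss on first dose: D_load = D_maint·R ≈ 2178 × 3.56464 ≈ 7763.79 mg.

7764 mg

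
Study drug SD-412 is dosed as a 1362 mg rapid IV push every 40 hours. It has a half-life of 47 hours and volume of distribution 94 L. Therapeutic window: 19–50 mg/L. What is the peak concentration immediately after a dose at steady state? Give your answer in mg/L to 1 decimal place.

32.5 mg/L

τ/t½ = 40/47 ≈ 0.85106, so fraction remaining f = (1/2)^(40/47) ≈ 0.5544.
At steady state, accumulation factor R = 1/(1 − e^(−kτ)) ≈ 2.2442.
Single-dose peak C₀ = D/Vd = 1362/94 ≈ 14.489 mg/L.
Steady-state peak Cmax,ss = C₀·R ≈ 14.489 × 2.2442 ≈ 32.516 mg/L.
Peak 32.5 mg/L vs MTC 50 mg/L: below toxic threshold.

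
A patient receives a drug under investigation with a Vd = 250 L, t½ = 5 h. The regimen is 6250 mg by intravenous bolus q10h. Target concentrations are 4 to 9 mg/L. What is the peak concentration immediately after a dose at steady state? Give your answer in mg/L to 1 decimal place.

The dosing interval is 2 half-lives, so f = 2^(−2) = 0.25.
Accumulation ratio R = 1/(1 − f) = 1/0.75 = 4/3.
Single-dose peak C₀ = D/Vd = 6250/250 = 25 mg/L.
Steady-state peak Cmax,ss = C₀·R = 25 × 4/3 ≈ 33.333 mg/L.
Peak 33.3 mg/L vs MTC 9 mg/L: exceeds toxic threshold.

33.3 mg/L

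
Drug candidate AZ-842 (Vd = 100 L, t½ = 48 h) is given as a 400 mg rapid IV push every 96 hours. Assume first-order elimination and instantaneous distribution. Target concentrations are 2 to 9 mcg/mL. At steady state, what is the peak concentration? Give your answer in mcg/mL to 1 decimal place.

5.3 mcg/mL

τ = 96 h = 2 half-lives, so f = (1/2)^2 = 0.25.
At steady state, R = 1/(1 − 0.25) = 4/3.
Single-dose peak C₀ = D/Vd = 400/100 = 4 mcg/mL.
Steady-state peak Cmax,ss = C₀·R = 4 × 4/3 ≈ 5.333 mcg/mL.
Peak 5.3 mcg/mL vs MTC 9 mcg/mL: below toxic threshold.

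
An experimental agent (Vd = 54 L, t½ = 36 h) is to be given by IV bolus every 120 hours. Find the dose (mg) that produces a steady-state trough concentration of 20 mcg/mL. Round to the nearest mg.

9806 mg

τ/t½ = 120/36 ≈ 3.3333, so f = (1/2)^(120/36) ≈ 0.099213.
Cmin,ss = (D/Vd)·f/(1−f), so D = Cmin,ss·Vd·(1−f)/f.
D = 20 × 54 × (1−f)/f ≈ 20 × 54 × 9.07932 ≈ 9805.67 mg.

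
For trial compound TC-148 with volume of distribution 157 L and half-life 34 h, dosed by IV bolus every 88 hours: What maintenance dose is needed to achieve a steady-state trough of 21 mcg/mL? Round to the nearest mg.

16530 mg

τ/t½ = 88/34 ≈ 2.5882, so f = (1/2)^(88/34) ≈ 0.166289.
Cmin,ss = (D/Vd)·f/(1−f), so D = Cmin,ss·Vd·(1−f)/f.
D = 21 × 157 × (1−f)/f ≈ 21 × 157 × 5.01363 ≈ 16529.94 mg.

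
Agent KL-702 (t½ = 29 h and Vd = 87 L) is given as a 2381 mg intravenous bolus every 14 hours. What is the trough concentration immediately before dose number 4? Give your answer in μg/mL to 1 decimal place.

f = (1/2)^(τ/t½) = (1/2)^(14/29) ≈ 0.7156.
C₀ = D/Vd = 2381/87 ≈ 27.368 μg/mL.
Before the 4th dose, 3 doses have been given. Superposition: Cmin = C₀·(f + f² + … + f^3).
≈ 27.368 × (0.7156 + 0.5121 + 0.3664) ≈ 27.368 × 1.5941 ≈ 43.627 μg/mL.

43.6 μg/mL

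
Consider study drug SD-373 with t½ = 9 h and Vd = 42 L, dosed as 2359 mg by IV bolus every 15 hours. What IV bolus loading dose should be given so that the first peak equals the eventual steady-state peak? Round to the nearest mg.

f = (1/2)^(15/9) ≈ 0.314980; accumulation ratio R = 1/(1−f) ≈ 1.45981.
Loading dose to hit Cmax,ss on first dose: D_load = D_maint·R ≈ 2359 × 1.45981 ≈ 3443.69 mg.

3444 mg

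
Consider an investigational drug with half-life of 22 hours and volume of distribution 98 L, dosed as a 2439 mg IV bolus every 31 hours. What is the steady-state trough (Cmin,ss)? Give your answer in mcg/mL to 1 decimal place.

τ/t½ = 31/22 ≈ 1.4091, so fraction remaining f = (1/2)^(31/22) ≈ 0.3765.
At steady state, accumulation factor R = 1/(1 − e^(−kτ)) ≈ 1.6038.
Each bolus raises the concentration by D/Vd = 2439/98 ≈ 24.888 mcg/mL.
Steady-state peak Cmax,ss = C₀·R ≈ 24.888 × 1.6038 ≈ 39.915 mcg/mL.
Steady-state trough Cmin,ss = Cmax,ss·f ≈ 39.915 × 0.3765 ≈ 15.028 mcg/mL.

15.0 mcg/mL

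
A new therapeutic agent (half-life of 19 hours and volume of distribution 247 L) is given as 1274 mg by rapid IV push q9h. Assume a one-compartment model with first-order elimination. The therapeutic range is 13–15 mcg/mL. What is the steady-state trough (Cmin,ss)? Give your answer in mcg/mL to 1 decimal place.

τ/t½ = 9/19 ≈ 0.47368, so fraction remaining f = (1/2)^(9/19) ≈ 0.7201.
Each bolus raises the concentration by D/Vd = 1274/247 ≈ 5.158 mcg/mL.
Steady-state trough Cmin,ss = C₀·f/(1−f) ≈ 5.158 × 0.7201/0.2799 ≈ 13.270 mcg/mL.
Trough 13.3 mcg/mL vs MEC 13 mcg/mL: adequate.

13.3 mcg/mL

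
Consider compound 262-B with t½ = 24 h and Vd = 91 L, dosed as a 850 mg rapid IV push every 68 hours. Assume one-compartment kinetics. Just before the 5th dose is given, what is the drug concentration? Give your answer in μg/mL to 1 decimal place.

f = (1/2)^(τ/t½) = (1/2)^(68/24) ≈ 0.1403.
C₀ = D/Vd = 850/91 ≈ 9.341 μg/mL.
Before the 5th dose, 4 doses have been given. Superposition: Cmin = C₀·(f + f² + … + f^4).
≈ 9.341 × (0.1403 + 0.0197 + 0.0028 + 0.0004) ≈ 9.341 × 0.1632 ≈ 1.524 μg/mL.

1.5 μg/mL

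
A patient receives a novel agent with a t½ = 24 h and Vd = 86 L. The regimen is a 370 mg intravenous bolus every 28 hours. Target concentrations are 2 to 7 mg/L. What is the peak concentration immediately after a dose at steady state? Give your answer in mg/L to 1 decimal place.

7.8 mg/L

Over one 28-h interval, 28/24 ≈ 1.1667 half-lives elapse, leaving f ≈ 0.4454 of each dose.
Accumulation ratio R = 1/(1 − f) ≈ 1/0.5546 ≈ 1.8031.
Each bolus raises the concentration by D/Vd = 370/86 ≈ 4.302 mg/L.
Steady-state peak Cmax,ss = C₀·R ≈ 4.302 × 1.8031 ≈ 7.757 mg/L.
Peak 7.8 mg/L vs MTC 7 mg/L: exceeds toxic threshold.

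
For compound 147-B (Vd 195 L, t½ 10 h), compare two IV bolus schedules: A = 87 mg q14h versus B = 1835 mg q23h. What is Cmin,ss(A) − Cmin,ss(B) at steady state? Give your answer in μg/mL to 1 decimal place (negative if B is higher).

-2.1 μg/mL

Regimen A: f = (1/2)^(14/10) ≈ 0.3789; Cmin,ss = (87/195)·f/(1−f) ≈ 0.272 μg/mL.
Regimen B: f = (1/2)^(23/10) ≈ 0.2031; Cmin,ss = (1835/195)·f/(1−f) ≈ 2.398 μg/mL.
Difference ≈ 0.272 − 2.398 ≈ -2.126 μg/mL.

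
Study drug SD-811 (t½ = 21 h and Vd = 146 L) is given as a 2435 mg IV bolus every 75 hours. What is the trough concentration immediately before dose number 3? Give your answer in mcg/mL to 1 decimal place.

f = (1/2)^(τ/t½) = (1/2)^(75/21) ≈ 0.0841.
C₀ = D/Vd = 2435/146 ≈ 16.678 mcg/mL.
Before the 3rd dose, 2 doses have been given. Superposition: Cmin = C₀·(f + f²).
≈ 16.678 × (0.0841 + 0.0071) ≈ 16.678 × 0.0912 ≈ 1.521 mcg/mL.

1.5 mcg/mL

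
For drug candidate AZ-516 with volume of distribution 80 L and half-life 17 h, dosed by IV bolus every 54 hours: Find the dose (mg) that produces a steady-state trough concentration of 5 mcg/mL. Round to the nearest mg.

3216 mg

τ/t½ = 54/17 ≈ 3.1765, so f = (1/2)^(54/17) ≈ 0.110608.
Cmin,ss = (D/Vd)·f/(1−f), so D = Cmin,ss·Vd·(1−f)/f.
D = 5 × 80 × (1−f)/f ≈ 5 × 80 × 8.04094 ≈ 3216.38 mg.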